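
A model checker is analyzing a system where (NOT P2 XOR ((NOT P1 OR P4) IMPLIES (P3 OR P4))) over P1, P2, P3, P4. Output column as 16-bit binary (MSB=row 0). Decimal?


Formula: (NOT P2 XOR ((NOT P1 OR P4) IMPLIES (P3 OR P4))) over P1, P2, P3, P4 (16 rows)
Evaluate each row (bits = P1,P2,P3,P4, MSB first):
  row 0 [0000]: (NOT 0 XOR ((NOT 0 OR 0) IMPLIES (0 OR 0))) -> 1
  row 1 [0001]: (NOT 0 XOR ((NOT 0 OR 1) IMPLIES (0 OR 1))) -> 0
  row 2 [0010]: (NOT 0 XOR ((NOT 0 OR 0) IMPLIES (1 OR 0))) -> 0
  row 3 [0011]: (NOT 0 XOR ((NOT 0 OR 1) IMPLIES (1 OR 1))) -> 0
  row 4 [0100]: (NOT 1 XOR ((NOT 0 OR 0) IMPLIES (0 OR 0))) -> 0
  row 5 [0101]: (NOT 1 XOR ((NOT 0 OR 1) IMPLIES (0 OR 1))) -> 1
  row 6 [0110]: (NOT 1 XOR ((NOT 0 OR 0) IMPLIES (1 OR 0))) -> 1
  row 7 [0111]: (NOT 1 XOR ((NOT 0 OR 1) IMPLIES (1 OR 1))) -> 1
  row 8 [1000]: (NOT 0 XOR ((NOT 1 OR 0) IMPLIES (0 OR 0))) -> 0
  row 9 [1001]: (NOT 0 XOR ((NOT 1 OR 1) IMPLIES (0 OR 1))) -> 0
  row 10 [1010]: (NOT 0 XOR ((NOT 1 OR 0) IMPLIES (1 OR 0))) -> 0
  row 11 [1011]: (NOT 0 XOR ((NOT 1 OR 1) IMPLIES (1 OR 1))) -> 0
  row 12 [1100]: (NOT 1 XOR ((NOT 1 OR 0) IMPLIES (0 OR 0))) -> 1
  row 13 [1101]: (NOT 1 XOR ((NOT 1 OR 1) IMPLIES (0 OR 1))) -> 1
  row 14 [1110]: (NOT 1 XOR ((NOT 1 OR 0) IMPLIES (1 OR 0))) -> 1
  row 15 [1111]: (NOT 1 XOR ((NOT 1 OR 1) IMPLIES (1 OR 1))) -> 1
Full result column, 4 rows per line (P1,P2 fixed per line; P3,P4 runs 00..11 left to right):
  rows 0-3 [P1,P2=00]: 1000  = hex 8
  rows 4-7 [P1,P2=01]: 0111  = hex 7
  rows 8-11 [P1,P2=10]: 0000  = hex 0
  rows 12-15 [P1,P2=11]: 1111  = hex F
Output column (row 0 .. row 15) = 1000011100001111
Output column grouped in 4s = 1000 0111 0000 1111 = 0x870F
Convert to decimal digit by digit (value = value*16 + digit):
  8 -> 8
  8*16 + 7 = 135
  135*16 + 0 = 2160
  2160*16 + 15 (F) = 34575
Decimal = 34575

34575


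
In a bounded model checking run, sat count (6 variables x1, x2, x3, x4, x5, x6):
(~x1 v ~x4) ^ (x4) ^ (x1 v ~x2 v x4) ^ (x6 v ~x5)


CNF with 4 clauses over 6 vars (64 assignments).
An assignment satisfies CNF iff every clause has >=1 true literal.
Check each row (bits = x1,x2,x3,x4,x5,x6; clause T/F shown):
  row 0 [000000]: clauses=TFTT -> 0
  row 1 [000001]: clauses=TFTT -> 0
  row 2 [000010]: clauses=TFTF -> 0
  row 3 [000011]: clauses=TFTT -> 0
  row 4 [000100]: clauses=TTTT -> 1
  (every remaining row is evaluated the same way; all 64 results are listed next)
Full result column, 8 rows per line (x1,x2,x3 fixed per line; x4,x5,x6 runs 000..111 left to right):
  rows 0-7 [x1,x2,x3=000]: 00001101  (ones: 3)
  rows 8-15 [x1,x2,x3=001]: 00001101  (ones: 3)
  rows 16-23 [x1,x2,x3=010]: 00001101  (ones: 3)
  rows 24-31 [x1,x2,x3=011]: 00001101  (ones: 3)
  rows 32-39 [x1,x2,x3=100]: 00000000  (ones: 0)
  rows 40-47 [x1,x2,x3=101]: 00000000  (ones: 0)
  rows 48-55 [x1,x2,x3=110]: 00000000  (ones: 0)
  rows 56-63 [x1,x2,x3=111]: 00000000  (ones: 0)
Satisfying assignments = 3+3+3+3+0+0+0+0 = 12

12


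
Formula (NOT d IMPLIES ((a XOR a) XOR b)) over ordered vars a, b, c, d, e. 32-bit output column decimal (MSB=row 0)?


Formula: (NOT d IMPLIES ((a XOR a) XOR b)) over a, b, c, d, e (32 rows)
Evaluate each row (bits = a,b,c,d,e, MSB first):
  row 0 [00000]: (NOT 0 IMPLIES ((0 XOR 0) XOR 0)) -> 0
  row 1 [00001]: (NOT 0 IMPLIES ((0 XOR 0) XOR 0)) -> 0
  row 2 [00010]: (NOT 1 IMPLIES ((0 XOR 0) XOR 0)) -> 1
  row 3 [00011]: (NOT 1 IMPLIES ((0 XOR 0) XOR 0)) -> 1
  row 4 [00100]: (NOT 0 IMPLIES ((0 XOR 0) XOR 0)) -> 0
  row 5 [00101]: (NOT 0 IMPLIES ((0 XOR 0) XOR 0)) -> 0
  row 6 [00110]: (NOT 1 IMPLIES ((0 XOR 0) XOR 0)) -> 1
  row 7 [00111]: (NOT 1 IMPLIES ((0 XOR 0) XOR 0)) -> 1
  row 8 [01000]: (NOT 0 IMPLIES ((0 XOR 0) XOR 1)) -> 1
  row 9 [01001]: (NOT 0 IMPLIES ((0 XOR 0) XOR 1)) -> 1
  row 10 [01010]: (NOT 1 IMPLIES ((0 XOR 0) XOR 1)) -> 1
  row 11 [01011]: (NOT 1 IMPLIES ((0 XOR 0) XOR 1)) -> 1
  row 12 [01100]: (NOT 0 IMPLIES ((0 XOR 0) XOR 1)) -> 1
  row 13 [01101]: (NOT 0 IMPLIES ((0 XOR 0) XOR 1)) -> 1
  row 14 [01110]: (NOT 1 IMPLIES ((0 XOR 0) XOR 1)) -> 1
  row 15 [01111]: (NOT 1 IMPLIES ((0 XOR 0) XOR 1)) -> 1
  row 16 [10000]: (NOT 0 IMPLIES ((1 XOR 1) XOR 0)) -> 0
  row 17 [10001]: (NOT 0 IMPLIES ((1 XOR 1) XOR 0)) -> 0
  row 18 [10010]: (NOT 1 IMPLIES ((1 XOR 1) XOR 0)) -> 1
  row 19 [10011]: (NOT 1 IMPLIES ((1 XOR 1) XOR 0)) -> 1
  row 20 [10100]: (NOT 0 IMPLIES ((1 XOR 1) XOR 0)) -> 0
  row 21 [10101]: (NOT 0 IMPLIES ((1 XOR 1) XOR 0)) -> 0
  row 22 [10110]: (NOT 1 IMPLIES ((1 XOR 1) XOR 0)) -> 1
  row 23 [10111]: (NOT 1 IMPLIES ((1 XOR 1) XOR 0)) -> 1
  row 24 [11000]: (NOT 0 IMPLIES ((1 XOR 1) XOR 1)) -> 1
  row 25 [11001]: (NOT 0 IMPLIES ((1 XOR 1) XOR 1)) -> 1
  row 26 [11010]: (NOT 1 IMPLIES ((1 XOR 1) XOR 1)) -> 1
  row 27 [11011]: (NOT 1 IMPLIES ((1 XOR 1) XOR 1)) -> 1
  row 28 [11100]: (NOT 0 IMPLIES ((1 XOR 1) XOR 1)) -> 1
  row 29 [11101]: (NOT 0 IMPLIES ((1 XOR 1) XOR 1)) -> 1
  row 30 [11110]: (NOT 1 IMPLIES ((1 XOR 1) XOR 1)) -> 1
  row 31 [11111]: (NOT 1 IMPLIES ((1 XOR 1) XOR 1)) -> 1
Full result column, 4 rows per line (a,b,c fixed per line; d,e runs 00..11 left to right):
  rows 0-3 [a,b,c=000]: 0011  = hex 3
  rows 4-7 [a,b,c=001]: 0011  = hex 3
  rows 8-11 [a,b,c=010]: 1111  = hex F
  rows 12-15 [a,b,c=011]: 1111  = hex F
  rows 16-19 [a,b,c=100]: 0011  = hex 3
  rows 20-23 [a,b,c=101]: 0011  = hex 3
  rows 24-27 [a,b,c=110]: 1111  = hex F
  rows 28-31 [a,b,c=111]: 1111  = hex F
Output column (row 0 .. row 31) = 00110011111111110011001111111111
Output column grouped in 4s = 0011 0011 1111 1111 0011 0011 1111 1111 = 0x33FF33FF
Convert to decimal digit by digit (value = value*16 + digit):
  3 -> 3
  3*16 + 3 = 51
  51*16 + 15 (F) = 831
  831*16 + 15 (F) = 13311
  13311*16 + 3 = 212979
  212979*16 + 3 = 3407667
  3407667*16 + 15 (F) = 54522687
  54522687*16 + 15 (F) = 872363007
Decimal = 872363007

872363007


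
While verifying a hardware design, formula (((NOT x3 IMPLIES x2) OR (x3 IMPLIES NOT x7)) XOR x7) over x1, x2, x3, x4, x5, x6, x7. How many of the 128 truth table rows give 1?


Formula: (((NOT x3 IMPLIES x2) OR (x3 IMPLIES NOT x7)) XOR x7) over 7 vars (128 rows)
Evaluate each row (x1, x2, x3, x4, x5, x6, x7 as bits, MSB first):
  row 0 [0000000]: (((NOT 0 IMPLIES 0) OR (0 IMPLIES NOT 0)) XOR 0) -> 1
  row 1 [0000001]: (((NOT 0 IMPLIES 0) OR (0 IMPLIES NOT 1)) XOR 1) -> 0
  row 2 [0000010]: (((NOT 0 IMPLIES 0) OR (0 IMPLIES NOT 0)) XOR 0) -> 1
  row 3 [0000011]: (((NOT 0 IMPLIES 0) OR (0 IMPLIES NOT 1)) XOR 1) -> 0
  row 4 [0000100]: (((NOT 0 IMPLIES 0) OR (0 IMPLIES NOT 0)) XOR 0) -> 1
  (every remaining row is evaluated the same way; all 128 results are listed next)
Full result column, 8 rows per line (x1,x2,x3,x4 fixed per line; x5,x6,x7 runs 000..111 left to right):
  rows 0-7 [x1,x2,x3,x4=0000]: 10101010  (ones: 4)
  rows 8-15 [x1,x2,x3,x4=0001]: 10101010  (ones: 4)
  rows 16-23 [x1,x2,x3,x4=0010]: 10101010  (ones: 4)
  rows 24-31 [x1,x2,x3,x4=0011]: 10101010  (ones: 4)
  rows 32-39 [x1,x2,x3,x4=0100]: 10101010  (ones: 4)
  rows 40-47 [x1,x2,x3,x4=0101]: 10101010  (ones: 4)
  rows 48-55 [x1,x2,x3,x4=0110]: 10101010  (ones: 4)
  rows 56-63 [x1,x2,x3,x4=0111]: 10101010  (ones: 4)
  rows 64-71 [x1,x2,x3,x4=1000]: 10101010  (ones: 4)
  rows 72-79 [x1,x2,x3,x4=1001]: 10101010  (ones: 4)
  rows 80-87 [x1,x2,x3,x4=1010]: 10101010  (ones: 4)
  rows 88-95 [x1,x2,x3,x4=1011]: 10101010  (ones: 4)
  rows 96-103 [x1,x2,x3,x4=1100]: 10101010  (ones: 4)
  rows 104-111 [x1,x2,x3,x4=1101]: 10101010  (ones: 4)
  rows 112-119 [x1,x2,x3,x4=1110]: 10101010  (ones: 4)
  rows 120-127 [x1,x2,x3,x4=1111]: 10101010  (ones: 4)
Count of 1-rows = 4+4+4+4+4+4+4+4+4+4+4+4+4+4+4+4 = 64

64


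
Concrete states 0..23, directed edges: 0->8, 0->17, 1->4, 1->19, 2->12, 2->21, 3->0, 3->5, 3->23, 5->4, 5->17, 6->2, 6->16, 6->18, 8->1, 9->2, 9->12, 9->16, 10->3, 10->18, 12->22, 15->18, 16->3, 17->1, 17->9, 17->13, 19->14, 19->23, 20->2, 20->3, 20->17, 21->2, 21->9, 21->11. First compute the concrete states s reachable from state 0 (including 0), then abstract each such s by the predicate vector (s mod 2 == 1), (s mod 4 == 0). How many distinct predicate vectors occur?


BFS from 0:
Concrete reachable: {0, 1, 2, 3, 4, 5, 8, 9, 11, 12, 13, 14, 16, 17, 19, 21, 22, 23}
Abstract via predicates (s mod 2 == 1), (s mod 4 == 0):
  (0,0) <- {2, 14, 22}
  (0,1) <- {0, 4, 8, 12, 16}
  (1,0) <- {1, 3, 5, 9, 11, 13, 17, 19, 21, 23}
Distinct abstract states = 3

3


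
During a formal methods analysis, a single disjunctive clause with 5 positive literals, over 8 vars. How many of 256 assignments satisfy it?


Step 1: Total=2^8=256
Step 2: Unsat when all 5 false: 2^3=8
Step 3: Sat=256-8=248

248


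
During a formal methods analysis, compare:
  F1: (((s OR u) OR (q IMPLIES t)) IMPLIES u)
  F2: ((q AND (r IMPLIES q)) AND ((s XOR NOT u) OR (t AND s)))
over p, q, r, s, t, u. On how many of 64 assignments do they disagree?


F1 = (((s OR u) OR (q IMPLIES t)) IMPLIES u)
F2 = ((q AND (r IMPLIES q)) AND ((s XOR NOT u) OR (t AND s)))
Evaluate both on each of 64 rows (bits = p,q,r,s,t,u):
  row 0 [000000]: F1=0 F2=0 -> 0
  row 1 [000001]: F1=1 F2=0 (differ) -> 1
  row 2 [000010]: F1=0 F2=0 -> 0
  row 3 [000011]: F1=1 F2=0 (differ) -> 1
  row 4 [000100]: F1=0 F2=0 -> 0
  (every remaining row is evaluated the same way; all 64 results are listed next)
Full result column, 8 rows per line (p,q,r fixed per line; s,t,u runs 000..111 left to right):
  rows 0-7 [p,q,r=000]: 01010101  (ones: 4)
  rows 8-15 [p,q,r=001]: 01010101  (ones: 4)
  rows 16-23 [p,q,r=010]: 01110010  (ones: 4)
  rows 24-31 [p,q,r=011]: 01110010  (ones: 4)
  rows 32-39 [p,q,r=100]: 01010101  (ones: 4)
  rows 40-47 [p,q,r=101]: 01010101  (ones: 4)
  rows 48-55 [p,q,r=110]: 01110010  (ones: 4)
  rows 56-63 [p,q,r=111]: 01110010  (ones: 4)
Disagreements = 4+4+4+4+4+4+4+4 = 32

32


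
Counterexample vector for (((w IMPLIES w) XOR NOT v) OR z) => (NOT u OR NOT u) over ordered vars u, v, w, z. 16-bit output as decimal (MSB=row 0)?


F1 = (((w IMPLIES w) XOR NOT v) OR z)
F2 = (NOT u OR NOT u)
Counterexample to F1=>F2 is where F1=1 and F2=0.
Evaluate each row (bits = u,v,w,z, MSB first):
  row 0 [0000]: F1=0 F2=1 -> F1&~F2 -> 0
  row 1 [0001]: F1=1 F2=1 -> F1&~F2 -> 0
  row 2 [0010]: F1=0 F2=1 -> F1&~F2 -> 0
  row 3 [0011]: F1=1 F2=1 -> F1&~F2 -> 0
  row 4 [0100]: F1=1 F2=1 -> F1&~F2 -> 0
  row 5 [0101]: F1=1 F2=1 -> F1&~F2 -> 0
  row 6 [0110]: F1=1 F2=1 -> F1&~F2 -> 0
  row 7 [0111]: F1=1 F2=1 -> F1&~F2 -> 0
  row 8 [1000]: F1=0 F2=0 -> F1&~F2 -> 0
  row 9 [1001]: F1=1 F2=0 -> F1&~F2 -> 1
  row 10 [1010]: F1=0 F2=0 -> F1&~F2 -> 0
  row 11 [1011]: F1=1 F2=0 -> F1&~F2 -> 1
  row 12 [1100]: F1=1 F2=0 -> F1&~F2 -> 1
  row 13 [1101]: F1=1 F2=0 -> F1&~F2 -> 1
  row 14 [1110]: F1=1 F2=0 -> F1&~F2 -> 1
  row 15 [1111]: F1=1 F2=0 -> F1&~F2 -> 1
Full result column, 4 rows per line (u,v fixed per line; w,z runs 00..11 left to right):
  rows 0-3 [u,v=00]: 0000  = hex 0
  rows 4-7 [u,v=01]: 0000  = hex 0
  rows 8-11 [u,v=10]: 0101  = hex 5
  rows 12-15 [u,v=11]: 1111  = hex F
Counterexample vector (row 0 .. row 15) = 0000000001011111
Output column grouped in 4s = 0000 0000 0101 1111 = 0x005F
Convert to decimal digit by digit (value = value*16 + digit):
  0 -> 0
  0*16 + 0 = 0
  0*16 + 5 = 5
  5*16 + 15 (F) = 95
Decimal = 95

95


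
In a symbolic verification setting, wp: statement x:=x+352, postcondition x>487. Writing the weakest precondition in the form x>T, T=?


Formula: wp(x:=E, P) = P[E/x] (substitute E for x in postcondition)
Step 1: Postcondition: x>487
Step 2: Substitute x+352 for x: x+352>487
Step 3: Solve for x: x > 487-352 = 135

135


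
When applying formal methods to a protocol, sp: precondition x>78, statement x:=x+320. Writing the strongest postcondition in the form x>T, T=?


Formula: sp(P, x:=E) = exists old_x. (x = E[old_x/x]) AND P[old_x/x] (old_x is the value of x before the assignment; eliminate old_x by solving x = E[old_x/x] for old_x)
Step 1: Precondition P: x>78, i.e. old_x > 78
Step 2: Assignment gives x = old_x + 320, so old_x = x - 320
Step 3: Substitute into P: x - 320 > 78
Step 4: Simplify: x > 78+320 = 398

398


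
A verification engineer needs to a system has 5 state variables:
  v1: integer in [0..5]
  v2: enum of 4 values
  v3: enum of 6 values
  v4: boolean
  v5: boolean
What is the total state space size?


State space = product of domain sizes of all variables.
Domain sizes:
  v1 (integer in [0..5]): 6
  v2 (enum of 4 values): 4
  v3 (enum of 6 values): 6
  v4 (boolean): 2
  v5 (boolean): 2
Product = 6 * 4 * 6 * 2 * 2 = 576

576


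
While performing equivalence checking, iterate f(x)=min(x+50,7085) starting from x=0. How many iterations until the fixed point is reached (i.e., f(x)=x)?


Step 1: x=0, cap=7085, increment=50
Step 2: x grows by 50 each step until capped at 7085; fixed point is x=7085
Step 3: iterations = ceil(7085/50) = 142

142


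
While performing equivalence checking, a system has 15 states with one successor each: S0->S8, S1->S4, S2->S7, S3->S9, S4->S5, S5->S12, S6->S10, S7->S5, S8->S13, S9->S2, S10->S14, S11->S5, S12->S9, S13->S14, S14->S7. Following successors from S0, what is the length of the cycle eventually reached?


Trace from S0 until a state repeats:
  S0 -> S8 -> S13 -> S14 -> S7 -> S5 -> S12 -> S9 -> S2 -> S7
S7 first seen at step 4, revisited at step 9.
Cycle length = 9 - 4 = 5

5


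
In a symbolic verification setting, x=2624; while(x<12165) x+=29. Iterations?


Step 1: x goes from 2624 toward 12165 by 29; the body runs while x<12165, so iterations = ceil((bound-start)/step)
Step 2: Distance=9541
Step 3: ceil(9541/29)=329

329


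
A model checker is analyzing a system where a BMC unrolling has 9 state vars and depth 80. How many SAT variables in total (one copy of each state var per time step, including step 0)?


BMC unrolls to depth k, creating one copy of each state var for steps 0..k.
Step count = 80 + 1 = 81 (steps 0 through 80)
Vars per step = 9
Total = 9 * 81 = 729

729


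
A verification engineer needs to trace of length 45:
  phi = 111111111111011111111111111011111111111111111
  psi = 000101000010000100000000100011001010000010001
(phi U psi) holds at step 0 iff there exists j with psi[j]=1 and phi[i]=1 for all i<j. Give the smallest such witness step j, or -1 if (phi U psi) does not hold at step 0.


(phi U psi) at 0: need smallest j with psi[j]=1 and phi[i]=1 for all i in [0,j).
Scan from step 0:
  step 0: phi=1, psi=0 -> continue
  step 1: phi=1, psi=0 -> continue
  step 2: phi=1, psi=0 -> continue
  step 3: psi=1 and phi held for [0,3) -> witness found
Witness step = 3

3


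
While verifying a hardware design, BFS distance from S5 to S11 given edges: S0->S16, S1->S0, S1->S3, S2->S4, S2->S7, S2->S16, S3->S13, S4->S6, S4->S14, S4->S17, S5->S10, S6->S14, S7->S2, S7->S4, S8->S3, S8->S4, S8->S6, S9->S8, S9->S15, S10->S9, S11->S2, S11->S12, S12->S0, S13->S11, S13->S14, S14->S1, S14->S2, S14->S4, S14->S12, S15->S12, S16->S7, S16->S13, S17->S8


BFS layer-by-layer from S5:
  dist 0: {S5}
  dist 1: {S10}
  dist 2: {S9}
  dist 3: {S8, S15}
  dist 4: {S3, S4, S6, S12}
  dist 5: {S0, S13, S14, S17}
  dist 6: {S1, S2, S11, S16}
  -> S11 reached at distance 6
Shortest path length = 6

6


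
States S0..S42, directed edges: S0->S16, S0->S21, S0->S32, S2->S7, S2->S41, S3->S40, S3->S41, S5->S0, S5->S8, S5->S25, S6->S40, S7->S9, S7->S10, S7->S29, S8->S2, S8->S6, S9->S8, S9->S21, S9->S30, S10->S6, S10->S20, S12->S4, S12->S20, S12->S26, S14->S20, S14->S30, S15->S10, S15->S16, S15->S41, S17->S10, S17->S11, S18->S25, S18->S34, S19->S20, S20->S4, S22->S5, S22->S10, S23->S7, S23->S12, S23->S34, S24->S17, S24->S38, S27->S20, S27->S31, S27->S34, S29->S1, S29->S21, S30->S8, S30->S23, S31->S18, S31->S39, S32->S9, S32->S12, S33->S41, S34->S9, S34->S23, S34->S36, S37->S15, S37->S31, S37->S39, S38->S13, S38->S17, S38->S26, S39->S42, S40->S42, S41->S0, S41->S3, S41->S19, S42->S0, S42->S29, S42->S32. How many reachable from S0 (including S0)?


BFS from S0:
  layer 0: {S0}
  layer 1: {S16, S21, S32}
  layer 2: {S9, S12}
  layer 3: {S4, S8, S20, S26, S30}
  layer 4: {S2, S6, S23}
  layer 5: {S7, S34, S40, S41}
  layer 6: {S3, S10, S19, S29, S36, S42}
  layer 7: {S1}
Reachable set: {S0, S1, S2, S3, S4, S6, S7, S8, S9, S10, S12, S16, S19, S20, S21, S23, S26, S29, S30, S32, S34, S36, S40, S41, S42}
Count = 25

25


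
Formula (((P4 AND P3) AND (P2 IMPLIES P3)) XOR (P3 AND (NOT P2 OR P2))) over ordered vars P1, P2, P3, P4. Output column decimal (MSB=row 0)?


Formula: (((P4 AND P3) AND (P2 IMPLIES P3)) XOR (P3 AND (NOT P2 OR P2))) over P1, P2, P3, P4 (16 rows)
Evaluate each row (bits = P1,P2,P3,P4, MSB first):
  row 0 [0000]: (((0 AND 0) AND (0 IMPLIES 0)) XOR (0 AND (NOT 0 OR 0))) -> 0
  row 1 [0001]: (((1 AND 0) AND (0 IMPLIES 0)) XOR (0 AND (NOT 0 OR 0))) -> 0
  row 2 [0010]: (((0 AND 1) AND (0 IMPLIES 1)) XOR (1 AND (NOT 0 OR 0))) -> 1
  row 3 [0011]: (((1 AND 1) AND (0 IMPLIES 1)) XOR (1 AND (NOT 0 OR 0))) -> 0
  row 4 [0100]: (((0 AND 0) AND (1 IMPLIES 0)) XOR (0 AND (NOT 1 OR 1))) -> 0
  row 5 [0101]: (((1 AND 0) AND (1 IMPLIES 0)) XOR (0 AND (NOT 1 OR 1))) -> 0
  row 6 [0110]: (((0 AND 1) AND (1 IMPLIES 1)) XOR (1 AND (NOT 1 OR 1))) -> 1
  row 7 [0111]: (((1 AND 1) AND (1 IMPLIES 1)) XOR (1 AND (NOT 1 OR 1))) -> 0
  row 8 [1000]: (((0 AND 0) AND (0 IMPLIES 0)) XOR (0 AND (NOT 0 OR 0))) -> 0
  row 9 [1001]: (((1 AND 0) AND (0 IMPLIES 0)) XOR (0 AND (NOT 0 OR 0))) -> 0
  row 10 [1010]: (((0 AND 1) AND (0 IMPLIES 1)) XOR (1 AND (NOT 0 OR 0))) -> 1
  row 11 [1011]: (((1 AND 1) AND (0 IMPLIES 1)) XOR (1 AND (NOT 0 OR 0))) -> 0
  row 12 [1100]: (((0 AND 0) AND (1 IMPLIES 0)) XOR (0 AND (NOT 1 OR 1))) -> 0
  row 13 [1101]: (((1 AND 0) AND (1 IMPLIES 0)) XOR (0 AND (NOT 1 OR 1))) -> 0
  row 14 [1110]: (((0 AND 1) AND (1 IMPLIES 1)) XOR (1 AND (NOT 1 OR 1))) -> 1
  row 15 [1111]: (((1 AND 1) AND (1 IMPLIES 1)) XOR (1 AND (NOT 1 OR 1))) -> 0
Full result column, 4 rows per line (P1,P2 fixed per line; P3,P4 runs 00..11 left to right):
  rows 0-3 [P1,P2=00]: 0010  = hex 2
  rows 4-7 [P1,P2=01]: 0010  = hex 2
  rows 8-11 [P1,P2=10]: 0010  = hex 2
  rows 12-15 [P1,P2=11]: 0010  = hex 2
Output column (row 0 .. row 15) = 0010001000100010
Output column grouped in 4s = 0010 0010 0010 0010 = 0x2222
Convert to decimal digit by digit (value = value*16 + digit):
  2 -> 2
  2*16 + 2 = 34
  34*16 + 2 = 546
  546*16 + 2 = 8738
Decimal = 8738

8738


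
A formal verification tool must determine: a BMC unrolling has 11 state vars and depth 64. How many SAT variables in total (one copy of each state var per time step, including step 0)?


BMC unrolls to depth k, creating one copy of each state var for steps 0..k.
Step count = 64 + 1 = 65 (steps 0 through 64)
Vars per step = 11
Total = 11 * 65 = 715

715


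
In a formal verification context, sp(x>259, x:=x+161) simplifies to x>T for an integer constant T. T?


Formula: sp(P, x:=E) = exists old_x. (x = E[old_x/x]) AND P[old_x/x] (old_x is the value of x before the assignment; eliminate old_x by solving x = E[old_x/x] for old_x)
Step 1: Precondition P: x>259, i.e. old_x > 259
Step 2: Assignment gives x = old_x + 161, so old_x = x - 161
Step 3: Substitute into P: x - 161 > 259
Step 4: Simplify: x > 259+161 = 420

420


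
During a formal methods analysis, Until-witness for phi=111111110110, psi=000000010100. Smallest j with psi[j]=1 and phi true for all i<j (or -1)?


(phi U psi) at 0: need smallest j with psi[j]=1 and phi[i]=1 for all i in [0,j).
Scan from step 0:
  step 0: phi=1, psi=0 -> continue
  step 1: phi=1, psi=0 -> continue
  step 2: phi=1, psi=0 -> continue
  step 3: phi=1, psi=0 -> continue
  step 7: psi=1 and phi held for [0,7) -> witness found
Witness step = 7

7


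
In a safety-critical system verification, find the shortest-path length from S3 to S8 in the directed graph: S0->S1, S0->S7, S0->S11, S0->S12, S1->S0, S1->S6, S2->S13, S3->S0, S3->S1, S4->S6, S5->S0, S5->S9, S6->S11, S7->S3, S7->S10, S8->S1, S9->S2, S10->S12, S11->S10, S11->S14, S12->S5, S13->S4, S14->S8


BFS layer-by-layer from S3:
  dist 0: {S3}
  dist 1: {S0, S1}
  dist 2: {S6, S7, S11, S12}
  dist 3: {S5, S10, S14}
  dist 4: {S8, S9}
  -> S8 reached at distance 4
Shortest path length = 4

4


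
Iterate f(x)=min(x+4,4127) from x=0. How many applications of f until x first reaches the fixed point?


Step 1: x=0, cap=4127, increment=4
Step 2: x grows by 4 each step until capped at 4127; fixed point is x=4127
Step 3: iterations = ceil(4127/4) = 1032

1032


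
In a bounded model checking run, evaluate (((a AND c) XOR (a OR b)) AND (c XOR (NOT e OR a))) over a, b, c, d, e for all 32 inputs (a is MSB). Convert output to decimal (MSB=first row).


Formula: (((a AND c) XOR (a OR b)) AND (c XOR (NOT e OR a))) over a, b, c, d, e (32 rows)
Evaluate each row (bits = a,b,c,d,e, MSB first):
  row 0 [00000]: (((0 AND 0) XOR (0 OR 0)) AND (0 XOR (NOT 0 OR 0))) -> 0
  row 1 [00001]: (((0 AND 0) XOR (0 OR 0)) AND (0 XOR (NOT 1 OR 0))) -> 0
  row 2 [00010]: (((0 AND 0) XOR (0 OR 0)) AND (0 XOR (NOT 0 OR 0))) -> 0
  row 3 [00011]: (((0 AND 0) XOR (0 OR 0)) AND (0 XOR (NOT 1 OR 0))) -> 0
  row 4 [00100]: (((0 AND 1) XOR (0 OR 0)) AND (1 XOR (NOT 0 OR 0))) -> 0
  row 5 [00101]: (((0 AND 1) XOR (0 OR 0)) AND (1 XOR (NOT 1 OR 0))) -> 0
  row 6 [00110]: (((0 AND 1) XOR (0 OR 0)) AND (1 XOR (NOT 0 OR 0))) -> 0
  row 7 [00111]: (((0 AND 1) XOR (0 OR 0)) AND (1 XOR (NOT 1 OR 0))) -> 0
  row 8 [01000]: (((0 AND 0) XOR (0 OR 1)) AND (0 XOR (NOT 0 OR 0))) -> 1
  row 9 [01001]: (((0 AND 0) XOR (0 OR 1)) AND (0 XOR (NOT 1 OR 0))) -> 0
  row 10 [01010]: (((0 AND 0) XOR (0 OR 1)) AND (0 XOR (NOT 0 OR 0))) -> 1
  row 11 [01011]: (((0 AND 0) XOR (0 OR 1)) AND (0 XOR (NOT 1 OR 0))) -> 0
  row 12 [01100]: (((0 AND 1) XOR (0 OR 1)) AND (1 XOR (NOT 0 OR 0))) -> 0
  row 13 [01101]: (((0 AND 1) XOR (0 OR 1)) AND (1 XOR (NOT 1 OR 0))) -> 1
  row 14 [01110]: (((0 AND 1) XOR (0 OR 1)) AND (1 XOR (NOT 0 OR 0))) -> 0
  row 15 [01111]: (((0 AND 1) XOR (0 OR 1)) AND (1 XOR (NOT 1 OR 0))) -> 1
  row 16 [10000]: (((1 AND 0) XOR (1 OR 0)) AND (0 XOR (NOT 0 OR 1))) -> 1
  row 17 [10001]: (((1 AND 0) XOR (1 OR 0)) AND (0 XOR (NOT 1 OR 1))) -> 1
  row 18 [10010]: (((1 AND 0) XOR (1 OR 0)) AND (0 XOR (NOT 0 OR 1))) -> 1
  row 19 [10011]: (((1 AND 0) XOR (1 OR 0)) AND (0 XOR (NOT 1 OR 1))) -> 1
  row 20 [10100]: (((1 AND 1) XOR (1 OR 0)) AND (1 XOR (NOT 0 OR 1))) -> 0
  row 21 [10101]: (((1 AND 1) XOR (1 OR 0)) AND (1 XOR (NOT 1 OR 1))) -> 0
  row 22 [10110]: (((1 AND 1) XOR (1 OR 0)) AND (1 XOR (NOT 0 OR 1))) -> 0
  row 23 [10111]: (((1 AND 1) XOR (1 OR 0)) AND (1 XOR (NOT 1 OR 1))) -> 0
  row 24 [11000]: (((1 AND 0) XOR (1 OR 1)) AND (0 XOR (NOT 0 OR 1))) -> 1
  row 25 [11001]: (((1 AND 0) XOR (1 OR 1)) AND (0 XOR (NOT 1 OR 1))) -> 1
  row 26 [11010]: (((1 AND 0) XOR (1 OR 1)) AND (0 XOR (NOT 0 OR 1))) -> 1
  row 27 [11011]: (((1 AND 0) XOR (1 OR 1)) AND (0 XOR (NOT 1 OR 1))) -> 1
  row 28 [11100]: (((1 AND 1) XOR (1 OR 1)) AND (1 XOR (NOT 0 OR 1))) -> 0
  row 29 [11101]: (((1 AND 1) XOR (1 OR 1)) AND (1 XOR (NOT 1 OR 1))) -> 0
  row 30 [11110]: (((1 AND 1) XOR (1 OR 1)) AND (1 XOR (NOT 0 OR 1))) -> 0
  row 31 [11111]: (((1 AND 1) XOR (1 OR 1)) AND (1 XOR (NOT 1 OR 1))) -> 0
Full result column, 4 rows per line (a,b,c fixed per line; d,e runs 00..11 left to right):
  rows 0-3 [a,b,c=000]: 0000  = hex 0
  rows 4-7 [a,b,c=001]: 0000  = hex 0
  rows 8-11 [a,b,c=010]: 1010  = hex A
  rows 12-15 [a,b,c=011]: 0101  = hex 5
  rows 16-19 [a,b,c=100]: 1111  = hex F
  rows 20-23 [a,b,c=101]: 0000  = hex 0
  rows 24-27 [a,b,c=110]: 1111  = hex F
  rows 28-31 [a,b,c=111]: 0000  = hex 0
Output column (row 0 .. row 31) = 00000000101001011111000011110000
Output column grouped in 4s = 0000 0000 1010 0101 1111 0000 1111 0000 = 0x00A5F0F0
Convert to decimal digit by digit (value = value*16 + digit):
  0 -> 0
  0*16 + 0 = 0
  0*16 + 10 (A) = 10
  10*16 + 5 = 165
  165*16 + 15 (F) = 2655
  2655*16 + 0 = 42480
  42480*16 + 15 (F) = 679695
  679695*16 + 0 = 10875120
Decimal = 10875120

10875120


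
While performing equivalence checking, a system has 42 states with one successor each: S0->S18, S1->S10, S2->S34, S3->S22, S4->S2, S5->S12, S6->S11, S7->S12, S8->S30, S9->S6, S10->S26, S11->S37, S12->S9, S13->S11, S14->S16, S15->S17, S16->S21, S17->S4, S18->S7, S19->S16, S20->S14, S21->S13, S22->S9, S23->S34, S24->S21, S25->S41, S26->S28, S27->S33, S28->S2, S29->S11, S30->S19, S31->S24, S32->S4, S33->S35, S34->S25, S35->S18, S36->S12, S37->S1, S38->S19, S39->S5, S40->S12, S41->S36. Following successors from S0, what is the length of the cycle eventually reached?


Trace from S0 until a state repeats:
  S0 -> S18 -> S7 -> S12 -> S9 -> S6 -> S11 -> S37 -> S1 -> S10 -> S26 -> S28 -> S2 -> S34 -> S25 -> S41 -> S36 -> S12
S12 first seen at step 3, revisited at step 17.
Cycle length = 17 - 3 = 14

14


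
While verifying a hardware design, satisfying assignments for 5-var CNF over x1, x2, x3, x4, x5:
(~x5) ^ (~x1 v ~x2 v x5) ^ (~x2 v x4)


CNF with 3 clauses over 5 vars (32 assignments).
An assignment satisfies CNF iff every clause has >=1 true literal.
Check each row (bits = x1,x2,x3,x4,x5; clause T/F shown):
  row 0 [00000]: clauses=TTT -> 1
  row 1 [00001]: clauses=FTT -> 0
  row 2 [00010]: clauses=TTT -> 1
  row 3 [00011]: clauses=FTT -> 0
  row 4 [00100]: clauses=TTT -> 1
  row 5 [00101]: clauses=FTT -> 0
  row 6 [00110]: clauses=TTT -> 1
  row 7 [00111]: clauses=FTT -> 0
  row 8 [01000]: clauses=TTF -> 0
  row 9 [01001]: clauses=FTF -> 0
  row 10 [01010]: clauses=TTT -> 1
  row 11 [01011]: clauses=FTT -> 0
  row 12 [01100]: clauses=TTF -> 0
  row 13 [01101]: clauses=FTF -> 0
  row 14 [01110]: clauses=TTT -> 1
  row 15 [01111]: clauses=FTT -> 0
  row 16 [10000]: clauses=TTT -> 1
  row 17 [10001]: clauses=FTT -> 0
  row 18 [10010]: clauses=TTT -> 1
  row 19 [10011]: clauses=FTT -> 0
  row 20 [10100]: clauses=TTT -> 1
  row 21 [10101]: clauses=FTT -> 0
  row 22 [10110]: clauses=TTT -> 1
  row 23 [10111]: clauses=FTT -> 0
  row 24 [11000]: clauses=TFF -> 0
  row 25 [11001]: clauses=FTF -> 0
  row 26 [11010]: clauses=TFT -> 0
  row 27 [11011]: clauses=FTT -> 0
  row 28 [11100]: clauses=TFF -> 0
  row 29 [11101]: clauses=FTF -> 0
  row 30 [11110]: clauses=TFT -> 0
  row 31 [11111]: clauses=FTT -> 0
Full result column, 8 rows per line (x1,x2 fixed per line; x3,x4,x5 runs 000..111 left to right):
  rows 0-7 [x1,x2=00]: 10101010  (ones: 4)
  rows 8-15 [x1,x2=01]: 00100010  (ones: 2)
  rows 16-23 [x1,x2=10]: 10101010  (ones: 4)
  rows 24-31 [x1,x2=11]: 00000000  (ones: 0)
Satisfying assignments = 4+2+4+0 = 10

10


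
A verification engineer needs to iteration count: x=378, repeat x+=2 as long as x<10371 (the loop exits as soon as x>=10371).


Step 1: x goes from 378 toward 10371 by 2; the body runs while x<10371, so iterations = ceil((bound-start)/step)
Step 2: Distance=9993
Step 3: ceil(9993/2)=4997

4997


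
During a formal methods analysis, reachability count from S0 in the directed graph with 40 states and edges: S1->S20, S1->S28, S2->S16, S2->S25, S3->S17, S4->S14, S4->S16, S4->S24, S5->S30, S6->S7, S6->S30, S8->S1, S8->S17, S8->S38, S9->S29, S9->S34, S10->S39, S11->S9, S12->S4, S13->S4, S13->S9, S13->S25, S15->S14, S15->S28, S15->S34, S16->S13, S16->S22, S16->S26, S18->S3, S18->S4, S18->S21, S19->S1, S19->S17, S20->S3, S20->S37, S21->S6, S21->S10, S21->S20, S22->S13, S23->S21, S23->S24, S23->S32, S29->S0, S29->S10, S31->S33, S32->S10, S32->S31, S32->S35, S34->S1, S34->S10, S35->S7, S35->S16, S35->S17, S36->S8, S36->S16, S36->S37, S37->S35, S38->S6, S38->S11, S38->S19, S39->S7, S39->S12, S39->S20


BFS from S0:
  layer 0: {S0}
Reachable set: {S0}
Count = 1

1


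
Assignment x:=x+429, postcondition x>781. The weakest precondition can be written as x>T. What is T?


Formula: wp(x:=E, P) = P[E/x] (substitute E for x in postcondition)
Step 1: Postcondition: x>781
Step 2: Substitute x+429 for x: x+429>781
Step 3: Solve for x: x > 781-429 = 352

352


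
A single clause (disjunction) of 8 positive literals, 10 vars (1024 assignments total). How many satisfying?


Step 1: Total=2^10=1024
Step 2: Unsat when all 8 false: 2^2=4
Step 3: Sat=1024-4=1020

1020


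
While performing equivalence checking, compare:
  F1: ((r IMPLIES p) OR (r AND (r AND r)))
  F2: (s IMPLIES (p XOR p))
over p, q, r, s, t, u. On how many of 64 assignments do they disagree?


F1 = ((r IMPLIES p) OR (r AND (r AND r)))
F2 = (s IMPLIES (p XOR p))
Evaluate both on each of 64 rows (bits = p,q,r,s,t,u):
  row 0 [000000]: F1=1 F2=1 -> 0
  row 1 [000001]: F1=1 F2=1 -> 0
  row 2 [000010]: F1=1 F2=1 -> 0
  row 3 [000011]: F1=1 F2=1 -> 0
  row 4 [000100]: F1=1 F2=0 (differ) -> 1
  (every remaining row is evaluated the same way; all 64 results are listed next)
Full result column, 8 rows per line (p,q,r fixed per line; s,t,u runs 000..111 left to right):
  rows 0-7 [p,q,r=000]: 00001111  (ones: 4)
  rows 8-15 [p,q,r=001]: 00001111  (ones: 4)
  rows 16-23 [p,q,r=010]: 00001111  (ones: 4)
  rows 24-31 [p,q,r=011]: 00001111  (ones: 4)
  rows 32-39 [p,q,r=100]: 00001111  (ones: 4)
  rows 40-47 [p,q,r=101]: 00001111  (ones: 4)
  rows 48-55 [p,q,r=110]: 00001111  (ones: 4)
  rows 56-63 [p,q,r=111]: 00001111  (ones: 4)
Disagreements = 4+4+4+4+4+4+4+4 = 32

32


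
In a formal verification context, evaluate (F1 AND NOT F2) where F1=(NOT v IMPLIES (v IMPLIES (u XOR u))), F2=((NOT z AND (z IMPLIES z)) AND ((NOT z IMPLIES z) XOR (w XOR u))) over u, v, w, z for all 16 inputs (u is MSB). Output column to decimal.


F1 = (NOT v IMPLIES (v IMPLIES (u XOR u)))
F2 = ((NOT z AND (z IMPLIES z)) AND ((NOT z IMPLIES z) XOR (w XOR u)))
Counterexample to F1=>F2 is where F1=1 and F2=0.
Evaluate each row (bits = u,v,w,z, MSB first):
  row 0 [0000]: F1=1 F2=0 -> F1&~F2 -> 1
  row 1 [0001]: F1=1 F2=0 -> F1&~F2 -> 1
  row 2 [0010]: F1=1 F2=1 -> F1&~F2 -> 0
  row 3 [0011]: F1=1 F2=0 -> F1&~F2 -> 1
  row 4 [0100]: F1=1 F2=0 -> F1&~F2 -> 1
  row 5 [0101]: F1=1 F2=0 -> F1&~F2 -> 1
  row 6 [0110]: F1=1 F2=1 -> F1&~F2 -> 0
  row 7 [0111]: F1=1 F2=0 -> F1&~F2 -> 1
  row 8 [1000]: F1=1 F2=1 -> F1&~F2 -> 0
  row 9 [1001]: F1=1 F2=0 -> F1&~F2 -> 1
  row 10 [1010]: F1=1 F2=0 -> F1&~F2 -> 1
  row 11 [1011]: F1=1 F2=0 -> F1&~F2 -> 1
  row 12 [1100]: F1=1 F2=1 -> F1&~F2 -> 0
  row 13 [1101]: F1=1 F2=0 -> F1&~F2 -> 1
  row 14 [1110]: F1=1 F2=0 -> F1&~F2 -> 1
  row 15 [1111]: F1=1 F2=0 -> F1&~F2 -> 1
Full result column, 4 rows per line (u,v fixed per line; w,z runs 00..11 left to right):
  rows 0-3 [u,v=00]: 1101  = hex D
  rows 4-7 [u,v=01]: 1101  = hex D
  rows 8-11 [u,v=10]: 0111  = hex 7
  rows 12-15 [u,v=11]: 0111  = hex 7
Counterexample vector (row 0 .. row 15) = 1101110101110111
Output column grouped in 4s = 1101 1101 0111 0111 = 0xDD77
Convert to decimal digit by digit (value = value*16 + digit):
  D -> 13
  13*16 + 13 (D) = 221
  221*16 + 7 = 3543
  3543*16 + 7 = 56695
Decimal = 56695

56695


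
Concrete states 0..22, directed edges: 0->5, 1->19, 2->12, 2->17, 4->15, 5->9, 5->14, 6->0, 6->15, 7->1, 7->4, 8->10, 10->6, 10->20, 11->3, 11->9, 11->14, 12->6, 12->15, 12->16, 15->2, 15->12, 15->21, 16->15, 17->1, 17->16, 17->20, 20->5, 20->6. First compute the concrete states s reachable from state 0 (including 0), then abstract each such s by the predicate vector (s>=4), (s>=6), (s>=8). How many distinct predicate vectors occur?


BFS from 0:
Concrete reachable: {0, 5, 9, 14}
Abstract via predicates (s>=4), (s>=6), (s>=8):
  (0,0,0) <- {0}
  (1,0,0) <- {5}
  (1,1,1) <- {9, 14}
Distinct abstract states = 3

3


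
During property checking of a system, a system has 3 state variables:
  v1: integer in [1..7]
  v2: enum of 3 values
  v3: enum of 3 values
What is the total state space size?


State space = product of domain sizes of all variables.
Domain sizes:
  v1 (integer in [1..7]): 7
  v2 (enum of 3 values): 3
  v3 (enum of 3 values): 3
Product = 7 * 3 * 3 = 63

63


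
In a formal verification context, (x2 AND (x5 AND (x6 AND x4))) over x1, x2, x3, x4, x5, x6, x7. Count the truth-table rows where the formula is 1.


Formula: (x2 AND (x5 AND (x6 AND x4))) over 7 vars (128 rows)
Evaluate each row (x1, x2, x3, x4, x5, x6, x7 as bits, MSB first):
  row 0 [0000000]: (0 AND (0 AND (0 AND 0))) -> 0
  row 1 [0000001]: (0 AND (0 AND (0 AND 0))) -> 0
  row 2 [0000010]: (0 AND (0 AND (1 AND 0))) -> 0
  row 3 [0000011]: (0 AND (0 AND (1 AND 0))) -> 0
  row 4 [0000100]: (0 AND (1 AND (0 AND 0))) -> 0
  (every remaining row is evaluated the same way; all 128 results are listed next)
Full result column, 8 rows per line (x1,x2,x3,x4 fixed per line; x5,x6,x7 runs 000..111 left to right):
  rows 0-7 [x1,x2,x3,x4=0000]: 00000000  (ones: 0)
  rows 8-15 [x1,x2,x3,x4=0001]: 00000000  (ones: 0)
  rows 16-23 [x1,x2,x3,x4=0010]: 00000000  (ones: 0)
  rows 24-31 [x1,x2,x3,x4=0011]: 00000000  (ones: 0)
  rows 32-39 [x1,x2,x3,x4=0100]: 00000000  (ones: 0)
  rows 40-47 [x1,x2,x3,x4=0101]: 00000011  (ones: 2)
  rows 48-55 [x1,x2,x3,x4=0110]: 00000000  (ones: 0)
  rows 56-63 [x1,x2,x3,x4=0111]: 00000011  (ones: 2)
  rows 64-71 [x1,x2,x3,x4=1000]: 00000000  (ones: 0)
  rows 72-79 [x1,x2,x3,x4=1001]: 00000000  (ones: 0)
  rows 80-87 [x1,x2,x3,x4=1010]: 00000000  (ones: 0)
  rows 88-95 [x1,x2,x3,x4=1011]: 00000000  (ones: 0)
  rows 96-103 [x1,x2,x3,x4=1100]: 00000000  (ones: 0)
  rows 104-111 [x1,x2,x3,x4=1101]: 00000011  (ones: 2)
  rows 112-119 [x1,x2,x3,x4=1110]: 00000000  (ones: 0)
  rows 120-127 [x1,x2,x3,x4=1111]: 00000011  (ones: 2)
Count of 1-rows = 0+0+0+0+0+2+0+2+0+0+0+0+0+2+0+2 = 8

8


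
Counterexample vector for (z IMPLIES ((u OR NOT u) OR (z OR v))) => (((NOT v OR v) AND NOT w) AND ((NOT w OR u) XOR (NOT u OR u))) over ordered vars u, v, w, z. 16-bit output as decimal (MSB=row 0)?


F1 = (z IMPLIES ((u OR NOT u) OR (z OR v)))
F2 = (((NOT v OR v) AND NOT w) AND ((NOT w OR u) XOR (NOT u OR u)))
Counterexample to F1=>F2 is where F1=1 and F2=0.
Evaluate each row (bits = u,v,w,z, MSB first):
  row 0 [0000]: F1=1 F2=0 -> F1&~F2 -> 1
  row 1 [0001]: F1=1 F2=0 -> F1&~F2 -> 1
  row 2 [0010]: F1=1 F2=0 -> F1&~F2 -> 1
  row 3 [0011]: F1=1 F2=0 -> F1&~F2 -> 1
  row 4 [0100]: F1=1 F2=0 -> F1&~F2 -> 1
  row 5 [0101]: F1=1 F2=0 -> F1&~F2 -> 1
  row 6 [0110]: F1=1 F2=0 -> F1&~F2 -> 1
  row 7 [0111]: F1=1 F2=0 -> F1&~F2 -> 1
  row 8 [1000]: F1=1 F2=0 -> F1&~F2 -> 1
  row 9 [1001]: F1=1 F2=0 -> F1&~F2 -> 1
  row 10 [1010]: F1=1 F2=0 -> F1&~F2 -> 1
  row 11 [1011]: F1=1 F2=0 -> F1&~F2 -> 1
  row 12 [1100]: F1=1 F2=0 -> F1&~F2 -> 1
  row 13 [1101]: F1=1 F2=0 -> F1&~F2 -> 1
  row 14 [1110]: F1=1 F2=0 -> F1&~F2 -> 1
  row 15 [1111]: F1=1 F2=0 -> F1&~F2 -> 1
Full result column, 4 rows per line (u,v fixed per line; w,z runs 00..11 left to right):
  rows 0-3 [u,v=00]: 1111  = hex F
  rows 4-7 [u,v=01]: 1111  = hex F
  rows 8-11 [u,v=10]: 1111  = hex F
  rows 12-15 [u,v=11]: 1111  = hex F
Counterexample vector (row 0 .. row 15) = 1111111111111111
Output column grouped in 4s = 1111 1111 1111 1111 = 0xFFFF
Convert to decimal digit by digit (value = value*16 + digit):
  F -> 15
  15*16 + 15 (F) = 255
  255*16 + 15 (F) = 4095
  4095*16 + 15 (F) = 65535
Decimal = 65535

65535


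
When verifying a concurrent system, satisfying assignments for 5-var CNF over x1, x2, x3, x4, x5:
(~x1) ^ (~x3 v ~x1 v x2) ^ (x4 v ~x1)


CNF with 3 clauses over 5 vars (32 assignments).
An assignment satisfies CNF iff every clause has >=1 true literal.
Check each row (bits = x1,x2,x3,x4,x5; clause T/F shown):
  row 0 [00000]: clauses=TTT -> 1
  row 1 [00001]: clauses=TTT -> 1
  row 2 [00010]: clauses=TTT -> 1
  row 3 [00011]: clauses=TTT -> 1
  row 4 [00100]: clauses=TTT -> 1
  row 5 [00101]: clauses=TTT -> 1
  row 6 [00110]: clauses=TTT -> 1
  row 7 [00111]: clauses=TTT -> 1
  row 8 [01000]: clauses=TTT -> 1
  row 9 [01001]: clauses=TTT -> 1
  row 10 [01010]: clauses=TTT -> 1
  row 11 [01011]: clauses=TTT -> 1
  row 12 [01100]: clauses=TTT -> 1
  row 13 [01101]: clauses=TTT -> 1
  row 14 [01110]: clauses=TTT -> 1
  row 15 [01111]: clauses=TTT -> 1
  row 16 [10000]: clauses=FTF -> 0
  row 17 [10001]: clauses=FTF -> 0
  row 18 [10010]: clauses=FTT -> 0
  row 19 [10011]: clauses=FTT -> 0
  row 20 [10100]: clauses=FFF -> 0
  row 21 [10101]: clauses=FFF -> 0
  row 22 [10110]: clauses=FFT -> 0
  row 23 [10111]: clauses=FFT -> 0
  row 24 [11000]: clauses=FTF -> 0
  row 25 [11001]: clauses=FTF -> 0
  row 26 [11010]: clauses=FTT -> 0
  row 27 [11011]: clauses=FTT -> 0
  row 28 [11100]: clauses=FTF -> 0
  row 29 [11101]: clauses=FTF -> 0
  row 30 [11110]: clauses=FTT -> 0
  row 31 [11111]: clauses=FTT -> 0
Full result column, 8 rows per line (x1,x2 fixed per line; x3,x4,x5 runs 000..111 left to right):
  rows 0-7 [x1,x2=00]: 11111111  (ones: 8)
  rows 8-15 [x1,x2=01]: 11111111  (ones: 8)
  rows 16-23 [x1,x2=10]: 00000000  (ones: 0)
  rows 24-31 [x1,x2=11]: 00000000  (ones: 0)
Satisfying assignments = 8+8+0+0 = 16

16


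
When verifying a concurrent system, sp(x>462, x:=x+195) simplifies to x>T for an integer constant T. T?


Formula: sp(P, x:=E) = exists old_x. (x = E[old_x/x]) AND P[old_x/x] (old_x is the value of x before the assignment; eliminate old_x by solving x = E[old_x/x] for old_x)
Step 1: Precondition P: x>462, i.e. old_x > 462
Step 2: Assignment gives x = old_x + 195, so old_x = x - 195
Step 3: Substitute into P: x - 195 > 462
Step 4: Simplify: x > 462+195 = 657

657


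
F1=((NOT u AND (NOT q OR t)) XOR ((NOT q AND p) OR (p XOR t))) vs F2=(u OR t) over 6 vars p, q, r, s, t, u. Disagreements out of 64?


F1 = ((NOT u AND (NOT q OR t)) XOR ((NOT q AND p) OR (p XOR t)))
F2 = (u OR t)
Evaluate both on each of 64 rows (bits = p,q,r,s,t,u):
  row 0 [000000]: F1=1 F2=0 (differ) -> 1
  row 1 [000001]: F1=0 F2=1 (differ) -> 1
  row 2 [000010]: F1=0 F2=1 (differ) -> 1
  row 3 [000011]: F1=1 F2=1 -> 0
  row 4 [000100]: F1=1 F2=0 (differ) -> 1
  (every remaining row is evaluated the same way; all 64 results are listed next)
Full result column, 8 rows per line (p,q,r fixed per line; s,t,u runs 000..111 left to right):
  rows 0-7 [p,q,r=000]: 11101110  (ones: 6)
  rows 8-15 [p,q,r=001]: 11101110  (ones: 6)
  rows 16-23 [p,q,r=010]: 01100110  (ones: 4)
  rows 24-31 [p,q,r=011]: 01100110  (ones: 4)
  rows 32-39 [p,q,r=100]: 00100010  (ones: 2)
  rows 40-47 [p,q,r=101]: 00100010  (ones: 2)
  rows 48-55 [p,q,r=110]: 10011001  (ones: 4)
  rows 56-63 [p,q,r=111]: 10011001  (ones: 4)
Disagreements = 6+6+4+4+2+2+4+4 = 32

32


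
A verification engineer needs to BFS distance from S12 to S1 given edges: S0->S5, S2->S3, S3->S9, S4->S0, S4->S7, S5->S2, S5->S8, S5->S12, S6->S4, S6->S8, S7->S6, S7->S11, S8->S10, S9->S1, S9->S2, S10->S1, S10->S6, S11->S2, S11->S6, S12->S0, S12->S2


BFS layer-by-layer from S12:
  dist 0: {S12}
  dist 1: {S0, S2}
  dist 2: {S3, S5}
  dist 3: {S8, S9}
  dist 4: {S1, S10}
  -> S1 reached at distance 4
Shortest path length = 4

4


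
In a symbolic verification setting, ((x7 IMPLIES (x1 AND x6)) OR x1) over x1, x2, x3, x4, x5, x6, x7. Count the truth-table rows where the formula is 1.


Formula: ((x7 IMPLIES (x1 AND x6)) OR x1) over 7 vars (128 rows)
Evaluate each row (x1, x2, x3, x4, x5, x6, x7 as bits, MSB first):
  row 0 [0000000]: ((0 IMPLIES (0 AND 0)) OR 0) -> 1
  row 1 [0000001]: ((1 IMPLIES (0 AND 0)) OR 0) -> 0
  row 2 [0000010]: ((0 IMPLIES (0 AND 1)) OR 0) -> 1
  row 3 [0000011]: ((1 IMPLIES (0 AND 1)) OR 0) -> 0
  row 4 [0000100]: ((0 IMPLIES (0 AND 0)) OR 0) -> 1
  (every remaining row is evaluated the same way; all 128 results are listed next)
Full result column, 8 rows per line (x1,x2,x3,x4 fixed per line; x5,x6,x7 runs 000..111 left to right):
  rows 0-7 [x1,x2,x3,x4=0000]: 10101010  (ones: 4)
  rows 8-15 [x1,x2,x3,x4=0001]: 10101010  (ones: 4)
  rows 16-23 [x1,x2,x3,x4=0010]: 10101010  (ones: 4)
  rows 24-31 [x1,x2,x3,x4=0011]: 10101010  (ones: 4)
  rows 32-39 [x1,x2,x3,x4=0100]: 10101010  (ones: 4)
  rows 40-47 [x1,x2,x3,x4=0101]: 10101010  (ones: 4)
  rows 48-55 [x1,x2,x3,x4=0110]: 10101010  (ones: 4)
  rows 56-63 [x1,x2,x3,x4=0111]: 10101010  (ones: 4)
  rows 64-71 [x1,x2,x3,x4=1000]: 11111111  (ones: 8)
  rows 72-79 [x1,x2,x3,x4=1001]: 11111111  (ones: 8)
  rows 80-87 [x1,x2,x3,x4=1010]: 11111111  (ones: 8)
  rows 88-95 [x1,x2,x3,x4=1011]: 11111111  (ones: 8)
  rows 96-103 [x1,x2,x3,x4=1100]: 11111111  (ones: 8)
  rows 104-111 [x1,x2,x3,x4=1101]: 11111111  (ones: 8)
  rows 112-119 [x1,x2,x3,x4=1110]: 11111111  (ones: 8)
  rows 120-127 [x1,x2,x3,x4=1111]: 11111111  (ones: 8)
Count of 1-rows = 4+4+4+4+4+4+4+4+8+8+8+8+8+8+8+8 = 96

96
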